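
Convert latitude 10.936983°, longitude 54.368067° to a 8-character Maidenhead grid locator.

Shift to the Maidenhead origin (180°W, 90°S): lon 234.36807, lat 100.93698.
Field: lon ⌊234.36807/20⌋ = 11 → L; lat ⌊100.93698/10⌋ = 10 → K.
Square: lon ⌊14.36807/2⌋ = 7; lat ⌊0.93698/1⌋ = 0.
Subsquare: lon ⌊0.36807/0.0833333⌋ = 4 → e; lat ⌊0.93698/0.0416667⌋ = 22 → w.
Extended square: lon ⌊0.03473/0.00833333⌋ = 4; lat ⌊0.02032/0.00416667⌋ = 4.

LK70ew44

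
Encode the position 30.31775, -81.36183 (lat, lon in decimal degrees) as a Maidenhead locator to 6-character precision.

EM90hh

Offset from 180°W / 90°S: lon 98.6382°, lat 120.3178°.
Field: 98.6382/20 → 4 → E, 120.3178/10 → 12 → M; chars EM.
Square: 18.6382/2 → 9, 0.3178/1 → 0; chars 90.
Subsquare: 0.6382/0.0833333 → 7 → h, 0.3178/0.0416667 → 7 → h; chars hh.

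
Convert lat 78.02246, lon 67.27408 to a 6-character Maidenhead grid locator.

MQ38pa

Offset from 180°W / 90°S: lon 247.2741°, lat 168.0225°.
Field: lon ⌊247.2741/20⌋ = 12 → M; lat ⌊168.0225/10⌋ = 16 → Q.
Square: lon ⌊7.2741/2⌋ = 3; lat ⌊8.0225/1⌋ = 8.
Subsquare: lon ⌊1.2741/0.0833333⌋ = 15 → p; lat ⌊0.0225/0.0416667⌋ = 0 → a.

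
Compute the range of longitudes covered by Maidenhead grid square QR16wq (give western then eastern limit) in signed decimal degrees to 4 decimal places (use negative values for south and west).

143.8333, 143.9167

Field Q=16, R=17: +16·20° lon, +17·10° lat → SW at lon 140°, lat 80°.
Square 1, 6: +1·2° lon, +6·1° lat → SW at lon 142°, lat 86°.
Subsquare w=22, q=16: +22·0.0833333° lon, +16·0.0416667° lat → SW at lon 143.833°, lat 86.6667°.
Cell spans 0.0833333° lon × 0.0416667° lat.
west 143.8333, east 143.9167.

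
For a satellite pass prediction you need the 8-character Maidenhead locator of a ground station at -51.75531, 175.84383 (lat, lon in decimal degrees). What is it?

Shift to the Maidenhead origin (180°W, 90°S): lon 355.84383, lat 38.24469.
Field: 355.84383/20 → 17 → R, 38.24469/10 → 3 → D; chars RD.
Square: 15.84383/2 → 7, 8.24469/1 → 8; chars 78.
Subsquare: 1.84383/0.0833333 → 22 → w, 0.24469/0.0416667 → 5 → f; chars wf.
Extended square: 0.01050/0.00833333 → 1, 0.03636/0.00416667 → 8; chars 18.

RD78wf18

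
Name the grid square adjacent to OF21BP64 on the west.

Longitude extended square 6; −1 → 5.
The latitude characters are unchanged.

OF21bp54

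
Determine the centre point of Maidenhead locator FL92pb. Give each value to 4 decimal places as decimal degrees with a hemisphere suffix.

22.0625° N, 60.7083° W

Field F=5, L=11: +5·20° lon, +11·10° lat → SW at lon -80°, lat 20°.
Square 9, 2: +9·2° lon, +2·1° lat → SW at lon -62°, lat 22°.
Subsquare p=15, b=1: +15·0.0833333° lon, +1·0.0416667° lat → SW at lon -60.75°, lat 22.0417°.
Cell spans 0.0833333° lon × 0.0416667° lat. Centre is SW corner plus half of each.
latitude 22.0625° N, longitude 60.7083° W.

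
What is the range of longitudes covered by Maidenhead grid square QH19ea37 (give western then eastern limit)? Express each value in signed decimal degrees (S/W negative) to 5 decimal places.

142.35833, 142.36667

Field Q=16, H=7: +16·20° lon, +7·10° lat → SW at lon 140°, lat -20°.
Square 1, 9: +1·2° lon, +9·1° lat → SW at lon 142°, lat -11°.
Subsquare e=4, a=0: +4·0.0833333° lon, +0·0.0416667° lat → SW at lon 142.333°, lat -11°.
Extended square 3, 7: +3·0.00833333° lon, +7·0.00416667° lat → SW at lon 142.358°, lat -10.9708°.
Cell spans 0.00833333° lon × 0.00416667° lat.
west 142.35833, east 142.36667.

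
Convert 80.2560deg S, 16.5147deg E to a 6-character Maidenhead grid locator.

JA89gr

Add 180° to longitude and 90° to latitude: 196.5147, 9.7440.
Field (20°×10°, letters A–R): 196.5147/20 → 9 → J, 9.7440/10 → 0 → A; chars JA.
Square (2°×1°, digits 0–9): 16.5147/2 → 8, 9.7440/1 → 9; chars 89.
Subsquare (5′×2.5′, letters a–x): 0.5147/0.0833333 → 6 → g, 0.7440/0.0416667 → 17 → r; chars gr.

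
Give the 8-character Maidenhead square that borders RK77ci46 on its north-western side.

RK77ci37

Longitude extended square 4; −1 → 3.
Latitude extended square 6; +1 → 7.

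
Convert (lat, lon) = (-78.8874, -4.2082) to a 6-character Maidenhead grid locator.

IB71vc

Offset from 180°W / 90°S: lon 175.7918°, lat 11.1126°.
Field: 175.7918/20 → 8 → I, 11.1126/10 → 1 → B; chars IB.
Square: 15.7918/2 → 7, 1.1126/1 → 1; chars 71.
Subsquare: 1.7918/0.0833333 → 21 → v, 0.1126/0.0416667 → 2 → c; chars vc.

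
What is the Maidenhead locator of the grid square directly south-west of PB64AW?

PB54xv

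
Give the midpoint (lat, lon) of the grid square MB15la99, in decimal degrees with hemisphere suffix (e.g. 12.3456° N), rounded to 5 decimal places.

Field M=12, B=1: +12·20° lon, +1·10° lat → SW at lon 60°, lat -80°.
Square 1, 5: +1·2° lon, +5·1° lat → SW at lon 62°, lat -75°.
Subsquare l=11, a=0: +11·0.0833333° lon, +0·0.0416667° lat → SW at lon 62.9167°, lat -75°.
Extended square 9, 9: +9·0.00833333° lon, +9·0.00416667° lat → SW at lon 62.9917°, lat -74.9625°.
Cell spans 0.00833333° lon × 0.00416667° lat. Centre is SW corner plus half of each.
latitude 74.96042° S, longitude 62.99583° E.

74.96042° S, 62.99583° E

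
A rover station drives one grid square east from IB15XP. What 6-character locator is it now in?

Longitude subsquare x = 23; +1 → 24, wraps to 0 = a, carry into square.
Longitude square 1; +1 → 2.
The latitude characters are unchanged.

IB25ap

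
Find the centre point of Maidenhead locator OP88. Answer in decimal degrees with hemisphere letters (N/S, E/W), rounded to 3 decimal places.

68.500° N, 117.000° E

Field O=14, P=15: +14·20° lon, +15·10° lat → SW at lon 100°, lat 60°.
Square 8, 8: +8·2° lon, +8·1° lat → SW at lon 116°, lat 68°.
Cell spans 2° lon × 1° lat. Centre is SW corner plus half of each.
latitude 68.500° N, longitude 117.000° E.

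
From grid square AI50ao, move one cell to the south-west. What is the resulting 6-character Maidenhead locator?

Longitude subsquare a = 0; −1 → -1, wraps to 23 = x, carry into square.
Longitude square 5; −1 → 4.
Latitude subsquare o = 14; −1 → 13 = n.

AI40xn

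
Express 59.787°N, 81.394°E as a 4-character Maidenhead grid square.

NO09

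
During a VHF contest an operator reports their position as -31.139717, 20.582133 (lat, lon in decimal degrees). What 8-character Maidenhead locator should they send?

KF08gu96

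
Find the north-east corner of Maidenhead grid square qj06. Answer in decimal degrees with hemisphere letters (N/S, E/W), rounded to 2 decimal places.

7.00° N, 142.00° E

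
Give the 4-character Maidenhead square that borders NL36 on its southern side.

NL35

Latitude square 6; −1 → 5.
The longitude characters are unchanged.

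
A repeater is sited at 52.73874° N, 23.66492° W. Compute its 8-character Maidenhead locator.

Offset from 180°W / 90°S: lon 156.33508°, lat 142.73874°.
Field: 156.33508/20 → 7 → H, 142.73874/10 → 14 → O; chars HO.
Square: 16.33508/2 → 8, 2.73874/1 → 2; chars 82.
Subsquare: 0.33508/0.0833333 → 4 → e, 0.73874/0.0416667 → 17 → r; chars er.
Extended square: 0.00175/0.00833333 → 0, 0.03041/0.00416667 → 7; chars 07.

HO82er07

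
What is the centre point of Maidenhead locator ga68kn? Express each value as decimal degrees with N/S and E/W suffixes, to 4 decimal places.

81.4375° S, 47.1250° W

Field G=6, A=0: +6·20° lon, +0·10° lat → SW at lon -60°, lat -90°.
Square 6, 8: +6·2° lon, +8·1° lat → SW at lon -48°, lat -82°.
Subsquare k=10, n=13: +10·0.0833333° lon, +13·0.0416667° lat → SW at lon -47.1667°, lat -81.4583°.
Cell spans 0.0833333° lon × 0.0416667° lat. Centre is SW corner plus half of each.
latitude 81.4375° S, longitude 47.1250° W.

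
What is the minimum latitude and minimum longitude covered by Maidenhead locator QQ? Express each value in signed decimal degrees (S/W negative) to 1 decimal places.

70.0, 140.0

Field Q=16, Q=16: +16·20° lon, +16·10° lat → SW at lon 140°, lat 70°.
latitude 70.0, longitude 140.0.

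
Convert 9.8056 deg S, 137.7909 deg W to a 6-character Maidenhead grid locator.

Add 180° to longitude and 90° to latitude: 42.2091, 80.1944.
Field: 42.2091/20 → 2 → C, 80.1944/10 → 8 → I; chars CI.
Square: 2.2091/2 → 1, 0.1944/1 → 0; chars 10.
Subsquare: 0.2091/0.0833333 → 2 → c, 0.1944/0.0416667 → 4 → e; chars ce.

CI10ce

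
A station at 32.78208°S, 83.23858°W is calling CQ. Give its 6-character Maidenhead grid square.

EF87jf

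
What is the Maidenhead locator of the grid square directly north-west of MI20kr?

MI20js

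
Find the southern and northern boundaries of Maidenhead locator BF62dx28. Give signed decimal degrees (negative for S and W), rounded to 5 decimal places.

-37.00833, -37.00417

Field B=1, F=5: +1·20° lon, +5·10° lat → SW at lon -160°, lat -40°.
Square 6, 2: +6·2° lon, +2·1° lat → SW at lon -148°, lat -38°.
Subsquare d=3, x=23: +3·0.0833333° lon, +23·0.0416667° lat → SW at lon -147.75°, lat -37.0417°.
Extended square 2, 8: +2·0.00833333° lon, +8·0.00416667° lat → SW at lon -147.733°, lat -37.0083°.
Cell spans 0.00833333° lon × 0.00416667° lat.
south -37.00833, north -37.00417.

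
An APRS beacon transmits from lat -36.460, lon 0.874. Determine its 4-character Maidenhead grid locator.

JF03

Shift to the Maidenhead origin (180°W, 90°S): lon 180.87, lat 53.54.
Field (20°×10°, letters A–R): 180.87/20 → 9 → J, 53.54/10 → 5 → F; chars JF.
Square (2°×1°, digits 0–9): 0.87/2 → 0, 3.54/1 → 3; chars 03.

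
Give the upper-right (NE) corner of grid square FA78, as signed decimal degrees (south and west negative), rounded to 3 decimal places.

Field F=5, A=0: +5·20° lon, +0·10° lat → SW at lon -80°, lat -90°.
Square 7, 8: +7·2° lon, +8·1° lat → SW at lon -66°, lat -82°.
Cell spans 2° lon × 1° lat. NE corner is SW corner plus one full cell.
latitude -81.000, longitude -64.000.

-81.000, -64.000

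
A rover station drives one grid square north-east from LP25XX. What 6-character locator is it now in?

LP36aa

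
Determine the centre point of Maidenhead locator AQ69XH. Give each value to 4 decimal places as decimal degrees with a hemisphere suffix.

Field A=0, Q=16: +0·20° lon, +16·10° lat → SW at lon -180°, lat 70°.
Square 6, 9: +6·2° lon, +9·1° lat → SW at lon -168°, lat 79°.
Subsquare x=23, h=7: +23·0.0833333° lon, +7·0.0416667° lat → SW at lon -166.083°, lat 79.2917°.
Cell spans 0.0833333° lon × 0.0416667° lat. Centre is SW corner plus half of each.
latitude 79.3125° N, longitude 166.0417° W.

79.3125° N, 166.0417° W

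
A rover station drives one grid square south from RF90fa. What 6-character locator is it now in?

Latitude subsquare a = 0; −1 → -1, wraps to 23 = x, carry into square.
Latitude square 0; −1 → -1, wraps to 9, carry into field.
Latitude field F = 5; −1 → 4 = E.
The longitude characters are unchanged.

RE99fx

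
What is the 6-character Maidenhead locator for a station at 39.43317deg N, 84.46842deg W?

EM79sk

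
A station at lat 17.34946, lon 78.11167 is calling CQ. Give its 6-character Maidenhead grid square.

MK97bi

Add 180° to longitude and 90° to latitude: 258.1117, 107.3495.
Field: lon ⌊258.1117/20⌋ = 12 → M; lat ⌊107.3495/10⌋ = 10 → K.
Square: lon ⌊18.1117/2⌋ = 9; lat ⌊7.3495/1⌋ = 7.
Subsquare: lon ⌊0.1117/0.0833333⌋ = 1 → b; lat ⌊0.3495/0.0416667⌋ = 8 → i.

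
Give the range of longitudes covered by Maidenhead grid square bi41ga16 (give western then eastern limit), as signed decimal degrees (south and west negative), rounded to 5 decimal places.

-151.49167, -151.48333

Field B=1, I=8: +1·20° lon, +8·10° lat → SW at lon -160°, lat -10°.
Square 4, 1: +4·2° lon, +1·1° lat → SW at lon -152°, lat -9°.
Subsquare g=6, a=0: +6·0.0833333° lon, +0·0.0416667° lat → SW at lon -151.5°, lat -9°.
Extended square 1, 6: +1·0.00833333° lon, +6·0.00416667° lat → SW at lon -151.492°, lat -8.975°.
Cell spans 0.00833333° lon × 0.00416667° lat.
west -151.49167, east -151.48333.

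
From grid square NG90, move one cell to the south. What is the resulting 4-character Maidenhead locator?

NF99

Latitude square 0; −1 → -1, wraps to 9, carry into field.
Latitude field G = 6; −1 → 5 = F.
The longitude characters are unchanged.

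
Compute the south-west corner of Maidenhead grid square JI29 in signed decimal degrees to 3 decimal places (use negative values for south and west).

-1.000, 4.000

Field J=9, I=8: +9·20° lon, +8·10° lat → SW at lon 0°, lat -10°.
Square 2, 9: +2·2° lon, +9·1° lat → SW at lon 4°, lat -1°.
latitude -1.000, longitude 4.000.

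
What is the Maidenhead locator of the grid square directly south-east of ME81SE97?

Longitude extended square 9; +1 → 10, wraps to 0, carry into subsquare.
Longitude subsquare s = 18; +1 → 19 = t.
Latitude extended square 7; −1 → 6.

ME81te06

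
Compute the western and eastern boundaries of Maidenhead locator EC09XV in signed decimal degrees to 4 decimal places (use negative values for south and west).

Field E=4, C=2: +4·20° lon, +2·10° lat → SW at lon -100°, lat -70°.
Square 0, 9: +0·2° lon, +9·1° lat → SW at lon -100°, lat -61°.
Subsquare x=23, v=21: +23·0.0833333° lon, +21·0.0416667° lat → SW at lon -98.0833°, lat -60.125°.
Cell spans 0.0833333° lon × 0.0416667° lat.
west -98.0833, east -98.0000.

-98.0833, -98.0000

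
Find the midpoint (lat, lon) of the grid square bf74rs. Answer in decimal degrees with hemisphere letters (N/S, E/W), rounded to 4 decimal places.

35.2292° S, 144.5417° W

Field B=1, F=5: +1·20° lon, +5·10° lat → SW at lon -160°, lat -40°.
Square 7, 4: +7·2° lon, +4·1° lat → SW at lon -146°, lat -36°.
Subsquare r=17, s=18: +17·0.0833333° lon, +18·0.0416667° lat → SW at lon -144.583°, lat -35.25°.
Cell spans 0.0833333° lon × 0.0416667° lat. Centre is SW corner plus half of each.
latitude 35.2292° S, longitude 144.5417° W.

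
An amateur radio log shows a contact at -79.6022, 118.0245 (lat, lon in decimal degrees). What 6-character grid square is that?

OB90aj

Offset from 180°W / 90°S: lon 298.0245°, lat 10.3978°.
Field: lon ⌊298.0245/20⌋ = 14 → O; lat ⌊10.3978/10⌋ = 1 → B.
Square: lon ⌊18.0245/2⌋ = 9; lat ⌊0.3978/1⌋ = 0.
Subsquare: lon ⌊0.0245/0.0833333⌋ = 0 → a; lat ⌊0.3978/0.0416667⌋ = 9 → j.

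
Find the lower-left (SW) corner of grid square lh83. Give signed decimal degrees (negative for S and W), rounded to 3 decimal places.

-17.000, 56.000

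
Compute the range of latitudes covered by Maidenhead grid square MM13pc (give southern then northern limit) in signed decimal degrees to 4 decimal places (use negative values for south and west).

Field M=12, M=12: +12·20° lon, +12·10° lat → SW at lon 60°, lat 30°.
Square 1, 3: +1·2° lon, +3·1° lat → SW at lon 62°, lat 33°.
Subsquare p=15, c=2: +15·0.0833333° lon, +2·0.0416667° lat → SW at lon 63.25°, lat 33.0833°.
Cell spans 0.0833333° lon × 0.0416667° lat.
south 33.0833, north 33.1250.

33.0833, 33.1250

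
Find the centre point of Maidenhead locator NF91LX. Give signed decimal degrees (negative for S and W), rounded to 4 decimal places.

Field N=13, F=5: +13·20° lon, +5·10° lat → SW at lon 80°, lat -40°.
Square 9, 1: +9·2° lon, +1·1° lat → SW at lon 98°, lat -39°.
Subsquare l=11, x=23: +11·0.0833333° lon, +23·0.0416667° lat → SW at lon 98.9167°, lat -38.0417°.
Cell spans 0.0833333° lon × 0.0416667° lat. Centre is SW corner plus half of each.
latitude -38.0208, longitude 98.9583.

-38.0208, 98.9583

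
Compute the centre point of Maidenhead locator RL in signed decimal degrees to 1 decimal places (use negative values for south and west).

25.0, 170.0

Field R=17, L=11: +17·20° lon, +11·10° lat → SW at lon 160°, lat 20°.
Cell spans 20° lon × 10° lat. Centre is SW corner plus half of each.
latitude 25.0, longitude 170.0.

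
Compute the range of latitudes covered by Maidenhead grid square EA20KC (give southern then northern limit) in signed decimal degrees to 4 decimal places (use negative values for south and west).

-89.9167, -89.8750

Field E=4, A=0: +4·20° lon, +0·10° lat → SW at lon -100°, lat -90°.
Square 2, 0: +2·2° lon, +0·1° lat → SW at lon -96°, lat -90°.
Subsquare k=10, c=2: +10·0.0833333° lon, +2·0.0416667° lat → SW at lon -95.1667°, lat -89.9167°.
Cell spans 0.0833333° lon × 0.0416667° lat.
south -89.9167, north -89.8750.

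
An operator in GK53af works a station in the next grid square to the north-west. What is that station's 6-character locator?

GK43xg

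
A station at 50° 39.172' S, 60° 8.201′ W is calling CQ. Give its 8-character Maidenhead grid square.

FD99wi33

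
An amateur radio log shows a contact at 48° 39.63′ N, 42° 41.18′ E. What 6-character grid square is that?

LN18ip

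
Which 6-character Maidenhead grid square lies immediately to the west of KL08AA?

Longitude subsquare a = 0; −1 → -1, wraps to 23 = x, carry into square.
Longitude square 0; −1 → -1, wraps to 9, carry into field.
Longitude field K = 10; −1 → 9 = J.
The latitude characters are unchanged.

JL98xa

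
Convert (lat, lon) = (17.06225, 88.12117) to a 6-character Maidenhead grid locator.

Shift to the Maidenhead origin (180°W, 90°S): lon 268.1212, lat 107.0623.
Field: 268.1212/20 → 13 → N, 107.0623/10 → 10 → K; chars NK.
Square: 8.1212/2 → 4, 7.0623/1 → 7; chars 47.
Subsquare: 0.1212/0.0833333 → 1 → b, 0.0623/0.0416667 → 1 → b; chars bb.

NK47bb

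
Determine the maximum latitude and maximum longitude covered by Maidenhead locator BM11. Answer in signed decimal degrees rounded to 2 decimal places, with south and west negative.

32.00, -156.00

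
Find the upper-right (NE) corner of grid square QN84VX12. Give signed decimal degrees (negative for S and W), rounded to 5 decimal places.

Field Q=16, N=13: +16·20° lon, +13·10° lat → SW at lon 140°, lat 40°.
Square 8, 4: +8·2° lon, +4·1° lat → SW at lon 156°, lat 44°.
Subsquare v=21, x=23: +21·0.0833333° lon, +23·0.0416667° lat → SW at lon 157.75°, lat 44.9583°.
Extended square 1, 2: +1·0.00833333° lon, +2·0.00416667° lat → SW at lon 157.758°, lat 44.9667°.
Cell spans 0.00833333° lon × 0.00416667° lat. NE corner is SW corner plus one full cell.
latitude 44.97083, longitude 157.76667.

44.97083, 157.76667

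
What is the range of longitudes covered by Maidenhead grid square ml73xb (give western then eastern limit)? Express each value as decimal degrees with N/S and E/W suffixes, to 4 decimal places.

75.9167° E, 76.0000° E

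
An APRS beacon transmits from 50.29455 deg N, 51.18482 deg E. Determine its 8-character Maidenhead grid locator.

Offset from 180°W / 90°S: lon 231.18482°, lat 140.29455°.
Field: lon ⌊231.18482/20⌋ = 11 → L; lat ⌊140.29455/10⌋ = 14 → O.
Square: lon ⌊11.18482/2⌋ = 5; lat ⌊0.29455/1⌋ = 0.
Subsquare: lon ⌊1.18482/0.0833333⌋ = 14 → o; lat ⌊0.29455/0.0416667⌋ = 7 → h.
Extended square: lon ⌊0.01815/0.00833333⌋ = 2; lat ⌊0.00288/0.00416667⌋ = 0.

LO50oh20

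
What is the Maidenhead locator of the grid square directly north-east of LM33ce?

LM33df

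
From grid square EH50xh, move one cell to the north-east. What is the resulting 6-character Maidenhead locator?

Longitude subsquare x = 23; +1 → 24, wraps to 0 = a, carry into square.
Longitude square 5; +1 → 6.
Latitude subsquare h = 7; +1 → 8 = i.

EH60ai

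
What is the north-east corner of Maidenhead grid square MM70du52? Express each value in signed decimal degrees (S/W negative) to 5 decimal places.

Field M=12, M=12: +12·20° lon, +12·10° lat → SW at lon 60°, lat 30°.
Square 7, 0: +7·2° lon, +0·1° lat → SW at lon 74°, lat 30°.
Subsquare d=3, u=20: +3·0.0833333° lon, +20·0.0416667° lat → SW at lon 74.25°, lat 30.8333°.
Extended square 5, 2: +5·0.00833333° lon, +2·0.00416667° lat → SW at lon 74.2917°, lat 30.8417°.
Cell spans 0.00833333° lon × 0.00416667° lat. NE corner is SW corner plus one full cell.
latitude 30.84583, longitude 74.30000.

30.84583, 74.30000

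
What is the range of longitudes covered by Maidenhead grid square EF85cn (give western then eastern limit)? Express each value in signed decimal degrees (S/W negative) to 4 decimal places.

-83.8333, -83.7500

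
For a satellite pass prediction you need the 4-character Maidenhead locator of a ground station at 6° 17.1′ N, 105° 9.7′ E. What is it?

OJ26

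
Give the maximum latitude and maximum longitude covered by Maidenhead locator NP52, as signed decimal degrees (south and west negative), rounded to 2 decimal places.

63.00, 92.00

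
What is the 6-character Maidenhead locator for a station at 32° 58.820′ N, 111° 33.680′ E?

OM52sx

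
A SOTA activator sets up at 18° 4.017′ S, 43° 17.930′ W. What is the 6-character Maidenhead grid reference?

Shift to the Maidenhead origin (180°W, 90°S): lon 136.7012, lat 71.9331.
Field (20°×10°, letters A–R): 136.7012/20 → 6 → G, 71.9331/10 → 7 → H; chars GH.
Square (2°×1°, digits 0–9): 16.7012/2 → 8, 1.9331/1 → 1; chars 81.
Subsquare (5′×2.5′, letters a–x): 0.7012/0.0833333 → 8 → i, 0.9331/0.0416667 → 22 → w; chars iw.

GH81iw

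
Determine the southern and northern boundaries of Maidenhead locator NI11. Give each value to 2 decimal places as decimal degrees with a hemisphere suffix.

Field N=13, I=8: +13·20° lon, +8·10° lat → SW at lon 80°, lat -10°.
Square 1, 1: +1·2° lon, +1·1° lat → SW at lon 82°, lat -9°.
Cell spans 2° lon × 1° lat.
south 9.00° S, north 8.00° S.

9.00° S, 8.00° S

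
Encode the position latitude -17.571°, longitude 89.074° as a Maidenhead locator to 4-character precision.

Add 180° to longitude and 90° to latitude: 269.07, 72.43.
Field (20°×10°, letters A–R): 269.07/20 → 13 → N, 72.43/10 → 7 → H; chars NH.
Square (2°×1°, digits 0–9): 9.07/2 → 4, 2.43/1 → 2; chars 42.

NH42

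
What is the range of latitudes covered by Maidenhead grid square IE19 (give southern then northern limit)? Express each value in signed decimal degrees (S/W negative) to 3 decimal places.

Field I=8, E=4: +8·20° lon, +4·10° lat → SW at lon -20°, lat -50°.
Square 1, 9: +1·2° lon, +9·1° lat → SW at lon -18°, lat -41°.
Cell spans 2° lon × 1° lat.
south -41.000, north -40.000.

-41.000, -40.000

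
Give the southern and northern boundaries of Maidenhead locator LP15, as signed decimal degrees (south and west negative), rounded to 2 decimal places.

65.00, 66.00

Field L=11, P=15: +11·20° lon, +15·10° lat → SW at lon 40°, lat 60°.
Square 1, 5: +1·2° lon, +5·1° lat → SW at lon 42°, lat 65°.
Cell spans 2° lon × 1° lat.
south 65.00, north 66.00.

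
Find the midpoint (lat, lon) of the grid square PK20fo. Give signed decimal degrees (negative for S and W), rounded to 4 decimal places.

10.6042, 124.4583

Field P=15, K=10: +15·20° lon, +10·10° lat → SW at lon 120°, lat 10°.
Square 2, 0: +2·2° lon, +0·1° lat → SW at lon 124°, lat 10°.
Subsquare f=5, o=14: +5·0.0833333° lon, +14·0.0416667° lat → SW at lon 124.417°, lat 10.5833°.
Cell spans 0.0833333° lon × 0.0416667° lat. Centre is SW corner plus half of each.
latitude 10.6042, longitude 124.4583.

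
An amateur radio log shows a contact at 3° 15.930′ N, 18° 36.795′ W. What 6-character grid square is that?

IJ03qg

Add 180° to longitude and 90° to latitude: 161.3868, 93.2655.
Field (20°×10°, letters A–R): 161.3868/20 → 8 → I, 93.2655/10 → 9 → J; chars IJ.
Square (2°×1°, digits 0–9): 1.3868/2 → 0, 3.2655/1 → 3; chars 03.
Subsquare (5′×2.5′, letters a–x): 1.3868/0.0833333 → 16 → q, 0.2655/0.0416667 → 6 → g; chars qg.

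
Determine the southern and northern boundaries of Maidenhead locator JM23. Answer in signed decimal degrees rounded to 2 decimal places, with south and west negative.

33.00, 34.00

Field J=9, M=12: +9·20° lon, +12·10° lat → SW at lon 0°, lat 30°.
Square 2, 3: +2·2° lon, +3·1° lat → SW at lon 4°, lat 33°.
Cell spans 2° lon × 1° lat.
south 33.00, north 34.00.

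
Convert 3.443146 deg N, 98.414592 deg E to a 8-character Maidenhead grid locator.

NJ93ek96

Shift to the Maidenhead origin (180°W, 90°S): lon 278.41459, lat 93.44315.
Field (20°×10°, letters A–R): 278.41459/20 → 13 → N, 93.44315/10 → 9 → J; chars NJ.
Square (2°×1°, digits 0–9): 18.41459/2 → 9, 3.44315/1 → 3; chars 93.
Subsquare (5′×2.5′, letters a–x): 0.41459/0.0833333 → 4 → e, 0.44315/0.0416667 → 10 → k; chars ek.
Extended square (30″×15″, digits 0–9): 0.08126/0.00833333 → 9, 0.02648/0.00416667 → 6; chars 96.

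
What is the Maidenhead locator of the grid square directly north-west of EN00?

DN91

Longitude square 0; −1 → -1, wraps to 9, carry into field.
Longitude field E = 4; −1 → 3 = D.
Latitude square 0; +1 → 1.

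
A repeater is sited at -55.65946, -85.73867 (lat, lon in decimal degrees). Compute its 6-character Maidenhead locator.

Offset from 180°W / 90°S: lon 94.2613°, lat 34.3405°.
Field: 94.2613/20 → 4 → E, 34.3405/10 → 3 → D; chars ED.
Square: 14.2613/2 → 7, 4.3405/1 → 4; chars 74.
Subsquare: 0.2613/0.0833333 → 3 → d, 0.3405/0.0416667 → 8 → i; chars di.

ED74di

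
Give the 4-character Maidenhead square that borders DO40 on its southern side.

Latitude square 0; −1 → -1, wraps to 9, carry into field.
Latitude field O = 14; −1 → 13 = N.
The longitude characters are unchanged.

DN49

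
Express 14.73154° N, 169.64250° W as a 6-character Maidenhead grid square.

Shift to the Maidenhead origin (180°W, 90°S): lon 10.3575, lat 104.7315.
Field: lon ⌊10.3575/20⌋ = 0 → A; lat ⌊104.7315/10⌋ = 10 → K.
Square: lon ⌊10.3575/2⌋ = 5; lat ⌊4.7315/1⌋ = 4.
Subsquare: lon ⌊0.3575/0.0833333⌋ = 4 → e; lat ⌊0.7315/0.0416667⌋ = 17 → r.

AK54er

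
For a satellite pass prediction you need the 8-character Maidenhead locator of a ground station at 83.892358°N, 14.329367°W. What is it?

IR23uv04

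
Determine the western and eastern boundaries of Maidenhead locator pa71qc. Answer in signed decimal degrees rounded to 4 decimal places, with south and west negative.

Field P=15, A=0: +15·20° lon, +0·10° lat → SW at lon 120°, lat -90°.
Square 7, 1: +7·2° lon, +1·1° lat → SW at lon 134°, lat -89°.
Subsquare q=16, c=2: +16·0.0833333° lon, +2·0.0416667° lat → SW at lon 135.333°, lat -88.9167°.
Cell spans 0.0833333° lon × 0.0416667° lat.
west 135.3333, east 135.4167.

135.3333, 135.4167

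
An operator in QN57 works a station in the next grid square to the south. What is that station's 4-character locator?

QN56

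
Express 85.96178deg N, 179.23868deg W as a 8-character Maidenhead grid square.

Shift to the Maidenhead origin (180°W, 90°S): lon 0.76132, lat 175.96178.
Field (20°×10°, letters A–R): lon ⌊0.76132/20⌋ = 0 → A; lat ⌊175.96178/10⌋ = 17 → R.
Square (2°×1°, digits 0–9): lon ⌊0.76132/2⌋ = 0; lat ⌊5.96178/1⌋ = 5.
Subsquare (5′×2.5′, letters a–x): lon ⌊0.76132/0.0833333⌋ = 9 → j; lat ⌊0.96178/0.0416667⌋ = 23 → x.
Extended square (30″×15″, digits 0–9): lon ⌊0.01132/0.00833333⌋ = 1; lat ⌊0.00345/0.00416667⌋ = 0.

AR05jx10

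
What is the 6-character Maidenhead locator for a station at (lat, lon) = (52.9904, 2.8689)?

JO12kx

Shift to the Maidenhead origin (180°W, 90°S): lon 182.8689, lat 142.9904.
Field (20°×10°, letters A–R): 182.8689/20 → 9 → J, 142.9904/10 → 14 → O; chars JO.
Square (2°×1°, digits 0–9): 2.8689/2 → 1, 2.9904/1 → 2; chars 12.
Subsquare (5′×2.5′, letters a–x): 0.8689/0.0833333 → 10 → k, 0.9904/0.0416667 → 23 → x; chars kx.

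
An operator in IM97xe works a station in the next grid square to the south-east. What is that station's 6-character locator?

JM07ad

Longitude subsquare x = 23; +1 → 24, wraps to 0 = a, carry into square.
Longitude square 9; +1 → 10, wraps to 0, carry into field.
Longitude field I = 8; +1 → 9 = J.
Latitude subsquare e = 4; −1 → 3 = d.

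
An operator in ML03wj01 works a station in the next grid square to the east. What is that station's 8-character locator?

Longitude extended square 0; +1 → 1.
The latitude characters are unchanged.

ML03wj11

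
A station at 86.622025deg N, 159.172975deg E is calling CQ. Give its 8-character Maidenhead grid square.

QR96oo09

Offset from 180°W / 90°S: lon 339.17298°, lat 176.62203°.
Field: 339.17298/20 → 16 → Q, 176.62203/10 → 17 → R; chars QR.
Square: 19.17298/2 → 9, 6.62203/1 → 6; chars 96.
Subsquare: 1.17298/0.0833333 → 14 → o, 0.62203/0.0416667 → 14 → o; chars oo.
Extended square: 0.00631/0.00833333 → 0, 0.03869/0.00416667 → 9; chars 09.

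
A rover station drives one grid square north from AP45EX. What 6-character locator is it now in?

Latitude subsquare x = 23; +1 → 24, wraps to 0 = a, carry into square.
Latitude square 5; +1 → 6.
The longitude characters are unchanged.

AP46ea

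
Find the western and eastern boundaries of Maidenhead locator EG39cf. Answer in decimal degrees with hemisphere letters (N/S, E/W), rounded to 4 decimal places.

Field E=4, G=6: +4·20° lon, +6·10° lat → SW at lon -100°, lat -30°.
Square 3, 9: +3·2° lon, +9·1° lat → SW at lon -94°, lat -21°.
Subsquare c=2, f=5: +2·0.0833333° lon, +5·0.0416667° lat → SW at lon -93.8333°, lat -20.7917°.
Cell spans 0.0833333° lon × 0.0416667° lat.
west 93.8333° W, east 93.7500° W.

93.8333° W, 93.7500° W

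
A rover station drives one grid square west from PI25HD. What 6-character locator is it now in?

PI25gd

Longitude subsquare h = 7; −1 → 6 = g.
The latitude characters are unchanged.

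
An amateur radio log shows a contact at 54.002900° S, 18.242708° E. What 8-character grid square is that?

Add 180° to longitude and 90° to latitude: 198.24271, 35.99710.
Field: lon ⌊198.24271/20⌋ = 9 → J; lat ⌊35.99710/10⌋ = 3 → D.
Square: lon ⌊18.24271/2⌋ = 9; lat ⌊5.99710/1⌋ = 5.
Subsquare: lon ⌊0.24271/0.0833333⌋ = 2 → c; lat ⌊0.99710/0.0416667⌋ = 23 → x.
Extended square: lon ⌊0.07604/0.00833333⌋ = 9; lat ⌊0.03877/0.00416667⌋ = 9.

JD95cx99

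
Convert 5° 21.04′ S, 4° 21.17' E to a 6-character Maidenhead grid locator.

JI24ep

Add 180° to longitude and 90° to latitude: 184.3528, 84.6493.
Field: 184.3528/20 → 9 → J, 84.6493/10 → 8 → I; chars JI.
Square: 4.3528/2 → 2, 4.6493/1 → 4; chars 24.
Subsquare: 0.3528/0.0833333 → 4 → e, 0.6493/0.0416667 → 15 → p; chars ep.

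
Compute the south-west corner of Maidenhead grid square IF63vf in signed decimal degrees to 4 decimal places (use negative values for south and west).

Field I=8, F=5: +8·20° lon, +5·10° lat → SW at lon -20°, lat -40°.
Square 6, 3: +6·2° lon, +3·1° lat → SW at lon -8°, lat -37°.
Subsquare v=21, f=5: +21·0.0833333° lon, +5·0.0416667° lat → SW at lon -6.25°, lat -36.7917°.
latitude -36.7917, longitude -6.2500.

-36.7917, -6.2500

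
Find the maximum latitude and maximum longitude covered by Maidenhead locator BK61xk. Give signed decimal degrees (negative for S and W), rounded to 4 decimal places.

11.4583, -146.0000

Field B=1, K=10: +1·20° lon, +10·10° lat → SW at lon -160°, lat 10°.
Square 6, 1: +6·2° lon, +1·1° lat → SW at lon -148°, lat 11°.
Subsquare x=23, k=10: +23·0.0833333° lon, +10·0.0416667° lat → SW at lon -146.083°, lat 11.4167°.
Cell spans 0.0833333° lon × 0.0416667° lat. NE corner is SW corner plus one full cell.
latitude 11.4583, longitude -146.0000.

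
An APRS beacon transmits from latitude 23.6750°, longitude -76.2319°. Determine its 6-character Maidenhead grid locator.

Offset from 180°W / 90°S: lon 103.7681°, lat 113.6750°.
Field (20°×10°, letters A–R): 103.7681/20 → 5 → F, 113.6750/10 → 11 → L; chars FL.
Square (2°×1°, digits 0–9): 3.7681/2 → 1, 3.6750/1 → 3; chars 13.
Subsquare (5′×2.5′, letters a–x): 1.7681/0.0833333 → 21 → v, 0.6750/0.0416667 → 16 → q; chars vq.

FL13vq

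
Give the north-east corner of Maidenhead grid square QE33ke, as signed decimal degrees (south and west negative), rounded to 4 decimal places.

-46.7917, 146.9167

Field Q=16, E=4: +16·20° lon, +4·10° lat → SW at lon 140°, lat -50°.
Square 3, 3: +3·2° lon, +3·1° lat → SW at lon 146°, lat -47°.
Subsquare k=10, e=4: +10·0.0833333° lon, +4·0.0416667° lat → SW at lon 146.833°, lat -46.8333°.
Cell spans 0.0833333° lon × 0.0416667° lat. NE corner is SW corner plus one full cell.
latitude -46.7917, longitude 146.9167.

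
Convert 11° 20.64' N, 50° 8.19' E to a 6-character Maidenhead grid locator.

Offset from 180°W / 90°S: lon 230.1365°, lat 101.3440°.
Field: 230.1365/20 → 11 → L, 101.3440/10 → 10 → K; chars LK.
Square: 10.1365/2 → 5, 1.3440/1 → 1; chars 51.
Subsquare: 0.1365/0.0833333 → 1 → b, 0.3440/0.0416667 → 8 → i; chars bi.

LK51bi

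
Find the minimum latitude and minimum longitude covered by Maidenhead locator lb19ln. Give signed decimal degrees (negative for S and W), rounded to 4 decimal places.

Field L=11, B=1: +11·20° lon, +1·10° lat → SW at lon 40°, lat -80°.
Square 1, 9: +1·2° lon, +9·1° lat → SW at lon 42°, lat -71°.
Subsquare l=11, n=13: +11·0.0833333° lon, +13·0.0416667° lat → SW at lon 42.9167°, lat -70.4583°.
latitude -70.4583, longitude 42.9167.

-70.4583, 42.9167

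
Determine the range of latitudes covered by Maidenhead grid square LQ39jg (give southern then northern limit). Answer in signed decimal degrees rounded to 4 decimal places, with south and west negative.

79.2500, 79.2917

Field L=11, Q=16: +11·20° lon, +16·10° lat → SW at lon 40°, lat 70°.
Square 3, 9: +3·2° lon, +9·1° lat → SW at lon 46°, lat 79°.
Subsquare j=9, g=6: +9·0.0833333° lon, +6·0.0416667° lat → SW at lon 46.75°, lat 79.25°.
Cell spans 0.0833333° lon × 0.0416667° lat.
south 79.2500, north 79.2917.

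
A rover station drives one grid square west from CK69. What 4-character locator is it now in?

CK59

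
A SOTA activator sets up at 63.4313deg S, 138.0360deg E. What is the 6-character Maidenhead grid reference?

PC96an

Shift to the Maidenhead origin (180°W, 90°S): lon 318.0360, lat 26.5687.
Field (20°×10°, letters A–R): lon ⌊318.0360/20⌋ = 15 → P; lat ⌊26.5687/10⌋ = 2 → C.
Square (2°×1°, digits 0–9): lon ⌊18.0360/2⌋ = 9; lat ⌊6.5687/1⌋ = 6.
Subsquare (5′×2.5′, letters a–x): lon ⌊0.0360/0.0833333⌋ = 0 → a; lat ⌊0.5687/0.0416667⌋ = 13 → n.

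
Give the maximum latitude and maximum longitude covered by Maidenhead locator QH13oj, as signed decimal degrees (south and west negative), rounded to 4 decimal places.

Field Q=16, H=7: +16·20° lon, +7·10° lat → SW at lon 140°, lat -20°.
Square 1, 3: +1·2° lon, +3·1° lat → SW at lon 142°, lat -17°.
Subsquare o=14, j=9: +14·0.0833333° lon, +9·0.0416667° lat → SW at lon 143.167°, lat -16.625°.
Cell spans 0.0833333° lon × 0.0416667° lat. NE corner is SW corner plus one full cell.
latitude -16.5833, longitude 143.2500.

-16.5833, 143.2500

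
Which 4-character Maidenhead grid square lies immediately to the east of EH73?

EH83

Longitude square 7; +1 → 8.
The latitude characters are unchanged.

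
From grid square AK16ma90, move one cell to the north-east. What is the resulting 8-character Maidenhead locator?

AK16na01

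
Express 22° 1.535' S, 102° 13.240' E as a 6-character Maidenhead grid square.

OG17cx

Offset from 180°W / 90°S: lon 282.2207°, lat 67.9744°.
Field: lon ⌊282.2207/20⌋ = 14 → O; lat ⌊67.9744/10⌋ = 6 → G.
Square: lon ⌊2.2207/2⌋ = 1; lat ⌊7.9744/1⌋ = 7.
Subsquare: lon ⌊0.2207/0.0833333⌋ = 2 → c; lat ⌊0.9744/0.0416667⌋ = 23 → x.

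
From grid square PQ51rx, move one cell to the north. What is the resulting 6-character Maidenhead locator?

Latitude subsquare x = 23; +1 → 24, wraps to 0 = a, carry into square.
Latitude square 1; +1 → 2.
The longitude characters are unchanged.

PQ52ra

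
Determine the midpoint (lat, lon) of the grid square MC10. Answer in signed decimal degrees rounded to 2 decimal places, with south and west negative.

-69.50, 63.00

Field M=12, C=2: +12·20° lon, +2·10° lat → SW at lon 60°, lat -70°.
Square 1, 0: +1·2° lon, +0·1° lat → SW at lon 62°, lat -70°.
Cell spans 2° lon × 1° lat. Centre is SW corner plus half of each.
latitude -69.50, longitude 63.00.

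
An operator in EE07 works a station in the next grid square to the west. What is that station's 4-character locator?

DE97

Longitude square 0; −1 → -1, wraps to 9, carry into field.
Longitude field E = 4; −1 → 3 = D.
The latitude characters are unchanged.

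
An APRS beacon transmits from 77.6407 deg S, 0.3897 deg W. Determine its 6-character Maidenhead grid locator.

IB92ti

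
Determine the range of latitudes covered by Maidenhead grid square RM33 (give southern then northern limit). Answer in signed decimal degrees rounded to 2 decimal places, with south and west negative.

Field R=17, M=12: +17·20° lon, +12·10° lat → SW at lon 160°, lat 30°.
Square 3, 3: +3·2° lon, +3·1° lat → SW at lon 166°, lat 33°.
Cell spans 2° lon × 1° lat.
south 33.00, north 34.00.

33.00, 34.00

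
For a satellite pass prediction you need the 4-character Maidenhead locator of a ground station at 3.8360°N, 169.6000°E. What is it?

Shift to the Maidenhead origin (180°W, 90°S): lon 349.60, lat 93.84.
Field: 349.60/20 → 17 → R, 93.84/10 → 9 → J; chars RJ.
Square: 9.60/2 → 4, 3.84/1 → 3; chars 43.

RJ43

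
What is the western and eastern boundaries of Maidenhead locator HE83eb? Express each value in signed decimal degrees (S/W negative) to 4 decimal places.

Field H=7, E=4: +7·20° lon, +4·10° lat → SW at lon -40°, lat -50°.
Square 8, 3: +8·2° lon, +3·1° lat → SW at lon -24°, lat -47°.
Subsquare e=4, b=1: +4·0.0833333° lon, +1·0.0416667° lat → SW at lon -23.6667°, lat -46.9583°.
Cell spans 0.0833333° lon × 0.0416667° lat.
west -23.6667, east -23.5833.

-23.6667, -23.5833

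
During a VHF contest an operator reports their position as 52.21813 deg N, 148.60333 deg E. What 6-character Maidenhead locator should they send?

Shift to the Maidenhead origin (180°W, 90°S): lon 328.6033, lat 142.2181.
Field (20°×10°, letters A–R): lon ⌊328.6033/20⌋ = 16 → Q; lat ⌊142.2181/10⌋ = 14 → O.
Square (2°×1°, digits 0–9): lon ⌊8.6033/2⌋ = 4; lat ⌊2.2181/1⌋ = 2.
Subsquare (5′×2.5′, letters a–x): lon ⌊0.6033/0.0833333⌋ = 7 → h; lat ⌊0.2181/0.0416667⌋ = 5 → f.

QO42hf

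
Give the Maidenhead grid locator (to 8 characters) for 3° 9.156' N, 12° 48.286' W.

IJ33od36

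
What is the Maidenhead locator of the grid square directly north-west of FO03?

Longitude square 0; −1 → -1, wraps to 9, carry into field.
Longitude field F = 5; −1 → 4 = E.
Latitude square 3; +1 → 4.

EO94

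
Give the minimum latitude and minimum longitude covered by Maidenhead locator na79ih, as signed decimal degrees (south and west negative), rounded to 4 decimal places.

-80.7083, 94.6667

Field N=13, A=0: +13·20° lon, +0·10° lat → SW at lon 80°, lat -90°.
Square 7, 9: +7·2° lon, +9·1° lat → SW at lon 94°, lat -81°.
Subsquare i=8, h=7: +8·0.0833333° lon, +7·0.0416667° lat → SW at lon 94.6667°, lat -80.7083°.
latitude -80.7083, longitude 94.6667.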